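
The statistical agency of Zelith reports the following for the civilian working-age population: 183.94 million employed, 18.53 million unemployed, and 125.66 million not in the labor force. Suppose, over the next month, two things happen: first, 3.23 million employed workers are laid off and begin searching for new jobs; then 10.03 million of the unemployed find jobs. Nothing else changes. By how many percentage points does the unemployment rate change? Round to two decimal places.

Initially, labor force = 183.94 + 18.53 = 202.47 million, so u = 18.53/202.47 = 9.15%.
After the first change, employed falls and unemployed rises by 3.23; labor force unchanged → E = 180.71, U = 21.76, labor force = 202.47 million.
After the second change, unemployed falls and employed rises by 10.03; labor force unchanged → E = 190.74, U = 11.73, labor force = 202.47 million.
New unemployment rate = 11.73 / 202.47 = 5.79%.
Change = 5.79% − 9.15% = −3.36 percentage points.

The unemployment rate changes by −3.36 percentage points.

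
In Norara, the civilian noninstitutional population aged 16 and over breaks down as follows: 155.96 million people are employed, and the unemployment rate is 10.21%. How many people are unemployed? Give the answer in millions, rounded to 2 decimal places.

Let U be the number unemployed. The labor force is E + U, and U/(E+U) = 0.1021.
So U = 0.1021 × 155.96 / (1 − 0.1021) = 15.9235 / 0.8979 ≈ 17.73 million.

About 17.73 million are unemployed.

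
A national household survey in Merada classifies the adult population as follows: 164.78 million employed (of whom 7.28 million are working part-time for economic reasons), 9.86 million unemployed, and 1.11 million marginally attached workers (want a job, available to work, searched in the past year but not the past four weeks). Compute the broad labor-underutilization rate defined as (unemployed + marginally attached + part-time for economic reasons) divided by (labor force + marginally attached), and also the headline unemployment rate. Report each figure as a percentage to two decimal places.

Labor force = 164.78 + 9.86 = 174.64 million.
Numerator = 9.86 + 1.11 + 7.28 = 18.25 million.
Denominator = 174.64 + 1.11 = 175.75 million.
Broad rate = 18.25 / 175.75 = 10.38%.
Headline unemployment rate = 9.86 / 174.64 = 5.65%.

Broad underutilization rate ≈ 10.38%; headline unemployment rate ≈ 5.65%.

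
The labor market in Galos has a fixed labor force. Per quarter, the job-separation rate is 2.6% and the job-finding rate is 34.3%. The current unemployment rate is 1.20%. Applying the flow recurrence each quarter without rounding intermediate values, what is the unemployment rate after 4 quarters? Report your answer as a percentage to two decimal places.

Unemployment rate after four quarters ≈ 6.12%.

With a fixed labor force, u_{t+1} = u_t + s·(1−u_t) − f·u_t = u_t·(1−s−f) + s.
Here 1−s−f = 0.631 and s = 0.026.
u_1 = 0.012000 × 0.631 + 0.026 = 0.033572.
u_2 = 0.033572 × 0.631 + 0.026 = 0.047184.
u_3 = 0.047184 × 0.631 + 0.026 = 0.055773.
u_4 = 0.055773 × 0.631 + 0.026 = 0.061193.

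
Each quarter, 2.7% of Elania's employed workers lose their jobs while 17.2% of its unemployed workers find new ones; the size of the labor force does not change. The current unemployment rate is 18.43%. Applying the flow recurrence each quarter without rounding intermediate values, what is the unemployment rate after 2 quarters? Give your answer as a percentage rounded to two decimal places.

With a fixed labor force, u_{t+1} = u_t + s·(1−u_t) − f·u_t = u_t·(1−s−f) + s.
Here 1−s−f = 0.801 and s = 0.027.
u_1 = 0.184300 × 0.801 + 0.027 = 0.174624.
u_2 = 0.174624 × 0.801 + 0.027 = 0.166874.

Unemployment rate after two quarters ≈ 16.69%.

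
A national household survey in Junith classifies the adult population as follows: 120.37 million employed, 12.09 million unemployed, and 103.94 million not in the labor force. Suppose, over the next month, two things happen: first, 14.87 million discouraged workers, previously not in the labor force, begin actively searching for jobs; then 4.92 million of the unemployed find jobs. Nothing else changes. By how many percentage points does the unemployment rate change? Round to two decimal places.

The unemployment rate changes by +5.83 percentage points.

Initially, labor force = 120.37 + 12.09 = 132.46 million, so u = 12.09/132.46 = 9.13%.
After the first change, unemployed and labor force both rise by 14.87 → E = 120.37, U = 26.96, labor force = 147.33 million.
After the second change, unemployed falls and employed rises by 4.92; labor force unchanged → E = 125.29, U = 22.04, labor force = 147.33 million.
New unemployment rate = 22.04 / 147.33 = 14.96%.
Change = 14.96% − 9.13% = +5.83 percentage points.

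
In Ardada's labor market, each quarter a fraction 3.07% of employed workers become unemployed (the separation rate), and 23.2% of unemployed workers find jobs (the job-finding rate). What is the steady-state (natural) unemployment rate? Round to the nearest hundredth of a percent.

At steady state the flows balance: s·E = f·U, so U/(E+U) = s/(s+f).
u* = 3.07 / (3.07 + 23.2) = 3.07 / 26.27 = 11.69%.

Steady-state unemployment rate ≈ 11.69%.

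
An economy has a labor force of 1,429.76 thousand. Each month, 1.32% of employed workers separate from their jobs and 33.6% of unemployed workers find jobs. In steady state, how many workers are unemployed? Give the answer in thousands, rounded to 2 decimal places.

Steady-state unemployment rate u* = s/(s+f) = 1.32/(1.32+33.6) = 0.037801.
Unemployed = u* × labor force = 0.037801 × 1,429.76 ≈ 54.05 thousand.

About 54.05 thousand are unemployed in steady state.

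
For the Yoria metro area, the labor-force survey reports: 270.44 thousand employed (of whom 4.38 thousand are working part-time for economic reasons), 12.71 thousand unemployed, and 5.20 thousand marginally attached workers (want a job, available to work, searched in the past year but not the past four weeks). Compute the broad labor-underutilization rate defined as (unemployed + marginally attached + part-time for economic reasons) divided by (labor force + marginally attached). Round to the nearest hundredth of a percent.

Labor force = 270.44 + 12.71 = 283.15 thousand.
Numerator = 12.71 + 5.20 + 4.38 = 22.29 thousand.
Denominator = 283.15 + 5.20 = 288.35 thousand.
Broad rate = 22.29 / 288.35 = 7.73%.

Broad underutilization rate ≈ 7.73%.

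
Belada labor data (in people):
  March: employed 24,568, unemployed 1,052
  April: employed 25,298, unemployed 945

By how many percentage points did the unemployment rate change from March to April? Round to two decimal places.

March: labor force = 24,568 + 1,052 = 25,620; u = 1,052/25,620 = 4.11%.
April: labor force = 25,298 + 945 = 26,243; u = 945/26,243 = 3.60%.
Change = 3.60% − 4.11% = −0.51 pp.

The unemployment rate changed by −0.51 percentage points.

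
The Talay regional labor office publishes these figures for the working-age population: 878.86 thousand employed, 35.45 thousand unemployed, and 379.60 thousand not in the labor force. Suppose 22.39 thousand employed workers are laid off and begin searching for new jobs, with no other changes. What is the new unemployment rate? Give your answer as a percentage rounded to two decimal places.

Initially, labor force = 878.86 + 35.45 = 914.31 thousand, so u = 35.45/914.31 = 3.88%.
After the change, employed falls and unemployed rises by 22.39; labor force unchanged → E = 856.47, U = 57.84, labor force = 914.31 thousand.
New unemployment rate = 57.84 / 914.31 = 6.33%.

New unemployment rate ≈ 6.33%.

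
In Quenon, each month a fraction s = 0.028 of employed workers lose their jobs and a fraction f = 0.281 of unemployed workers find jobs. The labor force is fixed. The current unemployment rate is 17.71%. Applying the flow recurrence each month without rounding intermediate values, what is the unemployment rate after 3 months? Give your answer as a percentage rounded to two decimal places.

With a fixed labor force, u_{t+1} = u_t + s·(1−u_t) − f·u_t = u_t·(1−s−f) + s.
Here 1−s−f = 0.691 and s = 0.028.
u_1 = 0.177100 × 0.691 + 0.028 = 0.150376.
u_2 = 0.150376 × 0.691 + 0.028 = 0.131910.
u_3 = 0.131910 × 0.691 + 0.028 = 0.119150.

Unemployment rate after three months ≈ 11.91%.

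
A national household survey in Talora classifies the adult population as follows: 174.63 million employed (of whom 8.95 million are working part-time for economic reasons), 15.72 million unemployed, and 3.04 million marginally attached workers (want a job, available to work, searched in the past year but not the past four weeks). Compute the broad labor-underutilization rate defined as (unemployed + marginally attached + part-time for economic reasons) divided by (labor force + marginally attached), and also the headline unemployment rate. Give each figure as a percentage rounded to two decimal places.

Labor force = 174.63 + 15.72 = 190.35 million.
Numerator = 15.72 + 3.04 + 8.95 = 27.71 million.
Denominator = 190.35 + 3.04 = 193.39 million.
Broad rate = 27.71 / 193.39 = 14.33%.
Headline unemployment rate = 15.72 / 190.35 = 8.26%.

Broad underutilization rate ≈ 14.33%; headline unemployment rate ≈ 8.26%.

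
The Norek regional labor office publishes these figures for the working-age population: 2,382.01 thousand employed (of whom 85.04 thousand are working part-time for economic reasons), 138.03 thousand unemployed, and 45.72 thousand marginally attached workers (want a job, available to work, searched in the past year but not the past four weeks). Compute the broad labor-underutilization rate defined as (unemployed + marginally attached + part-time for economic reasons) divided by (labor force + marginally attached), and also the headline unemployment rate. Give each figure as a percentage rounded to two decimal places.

Broad underutilization rate ≈ 10.48%; headline unemployment rate ≈ 5.48%.

Labor force = 2,382.01 + 138.03 = 2,520.04 thousand.
Numerator = 138.03 + 45.72 + 85.04 = 268.79 thousand.
Denominator = 2,520.04 + 45.72 = 2,565.76 thousand.
Broad rate = 268.79 / 2,565.76 = 10.48%.
Headline unemployment rate = 138.03 / 2,520.04 = 5.48%.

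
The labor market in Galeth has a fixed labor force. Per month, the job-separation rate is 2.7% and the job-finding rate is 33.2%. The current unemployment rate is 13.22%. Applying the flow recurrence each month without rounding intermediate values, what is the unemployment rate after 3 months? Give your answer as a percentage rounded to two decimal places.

Unemployment rate after three months ≈ 9.02%.

With a fixed labor force, u_{t+1} = u_t + s·(1−u_t) − f·u_t = u_t·(1−s−f) + s.
Here 1−s−f = 0.641 and s = 0.027.
u_1 = 0.132200 × 0.641 + 0.027 = 0.111740.
u_2 = 0.111740 × 0.641 + 0.027 = 0.098625.
u_3 = 0.098625 × 0.641 + 0.027 = 0.090219.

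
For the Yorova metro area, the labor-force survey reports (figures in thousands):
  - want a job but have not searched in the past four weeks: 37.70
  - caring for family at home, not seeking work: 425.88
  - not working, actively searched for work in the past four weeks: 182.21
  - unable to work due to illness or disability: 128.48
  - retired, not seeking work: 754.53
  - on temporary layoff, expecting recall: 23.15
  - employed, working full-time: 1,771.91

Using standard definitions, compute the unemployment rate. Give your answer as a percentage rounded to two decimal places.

Employed = 1,771.91 thousand.
Unemployed = 182.21 + 23.15 = 205.36 thousand (jobless and actively searching, or on temporary layoff).
Labor force = 1,771.91 + 205.36 = 1,977.27 thousand.
Unemployment rate = 205.36 / 1,977.27 = 10.39%.

Unemployment rate ≈ 10.39%.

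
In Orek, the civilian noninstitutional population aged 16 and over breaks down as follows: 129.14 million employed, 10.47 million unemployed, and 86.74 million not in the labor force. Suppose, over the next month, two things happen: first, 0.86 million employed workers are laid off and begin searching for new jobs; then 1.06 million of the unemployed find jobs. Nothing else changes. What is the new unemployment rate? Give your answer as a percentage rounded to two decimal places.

New unemployment rate ≈ 7.36%.

Initially, labor force = 129.14 + 10.47 = 139.61 million, so u = 10.47/139.61 = 7.50%.
After the first change, employed falls and unemployed rises by 0.86; labor force unchanged → E = 128.28, U = 11.33, labor force = 139.61 million.
After the second change, unemployed falls and employed rises by 1.06; labor force unchanged → E = 129.34, U = 10.27, labor force = 139.61 million.
New unemployment rate = 10.27 / 139.61 = 7.36%.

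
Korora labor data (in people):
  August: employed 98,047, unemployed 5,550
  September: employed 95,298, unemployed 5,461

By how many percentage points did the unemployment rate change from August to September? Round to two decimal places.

August: labor force = 98,047 + 5,550 = 103,597; u = 5,550/103,597 = 5.36%.
September: labor force = 95,298 + 5,461 = 100,759; u = 5,461/100,759 = 5.42%.
Change = 5.42% − 5.36% = +0.06 pp.

The unemployment rate changed by +0.06 percentage points.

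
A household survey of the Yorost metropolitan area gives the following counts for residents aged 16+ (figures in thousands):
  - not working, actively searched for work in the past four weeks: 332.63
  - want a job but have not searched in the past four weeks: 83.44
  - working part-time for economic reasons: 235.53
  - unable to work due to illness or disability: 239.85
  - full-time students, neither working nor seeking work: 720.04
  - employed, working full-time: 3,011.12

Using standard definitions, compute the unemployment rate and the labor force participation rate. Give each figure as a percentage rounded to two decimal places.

Unemployment rate ≈ 9.29%; labor force participation rate ≈ 77.43%.

Employed = 235.53 + 3,011.12 = 3,246.65 thousand (anyone who worked, including part-time for economic reasons, counts as employed).
Unemployed = 332.63 thousand.
Labor force = 3,246.65 + 332.63 = 3,579.28 thousand.
Not in labor force = 83.44 + 239.85 + 720.04 = 1,043.33 thousand (those not working and not actively searching are outside the labor force — including those who want a job but have given up searching).
Civilian working-age population = 3,579.28 + 1,043.33 = 4,622.61 thousand.
Unemployment rate = 332.63 / 3,579.28 = 9.29%.
Labor force participation rate = 3,579.28 / 4,622.61 = 77.43%.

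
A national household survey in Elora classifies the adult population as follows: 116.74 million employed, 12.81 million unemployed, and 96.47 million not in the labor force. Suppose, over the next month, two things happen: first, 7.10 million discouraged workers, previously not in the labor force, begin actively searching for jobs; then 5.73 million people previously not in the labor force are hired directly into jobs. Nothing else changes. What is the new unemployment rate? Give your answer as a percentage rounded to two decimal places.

New unemployment rate ≈ 13.98%.

Initially, labor force = 116.74 + 12.81 = 129.55 million, so u = 12.81/129.55 = 9.89%.
After the first change, unemployed and labor force both rise by 7.10 → E = 116.74, U = 19.91, labor force = 136.65 million.
After the second change, employed and labor force both rise by 5.73; unemployed unchanged → E = 122.47, U = 19.91, labor force = 142.38 million.
New unemployment rate = 19.91 / 142.38 = 13.98%.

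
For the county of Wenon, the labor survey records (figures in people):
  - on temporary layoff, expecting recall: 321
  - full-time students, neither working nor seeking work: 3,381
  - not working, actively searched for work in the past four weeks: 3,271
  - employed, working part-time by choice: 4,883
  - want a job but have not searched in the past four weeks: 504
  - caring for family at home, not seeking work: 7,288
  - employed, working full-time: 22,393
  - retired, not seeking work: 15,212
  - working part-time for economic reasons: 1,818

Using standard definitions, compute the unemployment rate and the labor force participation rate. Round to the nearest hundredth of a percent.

Employed = 4,883 + 22,393 + 1,818 = 29,094 (anyone who worked, including part-time for economic reasons, counts as employed).
Unemployed = 321 + 3,271 = 3,592 (jobless and actively searching, or on temporary layoff).
Labor force = 29,094 + 3,592 = 32,686.
Not in labor force = 3,381 + 504 + 7,288 + 15,212 = 26,385 (those not working and not actively searching are outside the labor force — including those who want a job but have given up searching).
Civilian working-age population = 32,686 + 26,385 = 59,071.
Unemployment rate = 3,592 / 32,686 = 10.99%.
Labor force participation rate = 32,686 / 59,071 = 55.33%.

Unemployment rate ≈ 10.99%; labor force participation rate ≈ 55.33%.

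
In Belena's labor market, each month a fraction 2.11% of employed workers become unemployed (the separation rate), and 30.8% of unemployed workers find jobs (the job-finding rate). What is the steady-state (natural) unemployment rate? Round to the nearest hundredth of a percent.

Steady-state unemployment rate ≈ 6.41%.

At steady state the flows balance: s·E = f·U, so U/(E+U) = s/(s+f).
u* = 2.11 / (2.11 + 30.8) = 2.11 / 32.91 = 6.41%.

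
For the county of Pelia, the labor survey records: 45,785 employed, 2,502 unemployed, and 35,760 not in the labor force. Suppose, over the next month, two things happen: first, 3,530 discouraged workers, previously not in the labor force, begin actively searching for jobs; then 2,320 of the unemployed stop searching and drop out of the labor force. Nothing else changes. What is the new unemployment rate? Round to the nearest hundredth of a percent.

Initially, labor force = 45,785 + 2,502 = 48,287, so u = 2,502/48,287 = 5.18%.
After the first change, unemployed and labor force both rise by 3,530 → E = 45,785, U = 6,032, labor force = 51,817.
After the second change, unemployed and labor force both fall by 2,320 → E = 45,785, U = 3,712, labor force = 49,497.
New unemployment rate = 3,712 / 49,497 = 7.50%.

New unemployment rate ≈ 7.50%.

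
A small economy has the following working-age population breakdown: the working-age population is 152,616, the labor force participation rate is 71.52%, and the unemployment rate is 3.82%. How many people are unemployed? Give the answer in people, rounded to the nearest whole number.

Labor force = 0.7152 × 152,616 = 109,151.
Unemployed = 0.0382 × 109,151 ≈ 4,170.

About 4,170 are unemployed.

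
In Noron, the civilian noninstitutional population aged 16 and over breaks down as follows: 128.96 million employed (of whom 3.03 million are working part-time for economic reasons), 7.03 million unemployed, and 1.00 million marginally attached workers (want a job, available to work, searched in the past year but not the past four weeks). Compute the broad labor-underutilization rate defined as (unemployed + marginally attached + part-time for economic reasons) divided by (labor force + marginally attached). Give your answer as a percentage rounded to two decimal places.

Labor force = 128.96 + 7.03 = 135.99 million.
Numerator = 7.03 + 1.00 + 3.03 = 11.06 million.
Denominator = 135.99 + 1.00 = 136.99 million.
Broad rate = 11.06 / 136.99 = 8.07%.

Broad underutilization rate ≈ 8.07%.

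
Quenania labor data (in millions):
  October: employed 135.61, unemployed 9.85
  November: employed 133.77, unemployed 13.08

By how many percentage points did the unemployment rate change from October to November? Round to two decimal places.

October: labor force = 135.61 + 9.85 = 145.46; u = 9.85/145.46 = 6.77%.
November: labor force = 133.77 + 13.08 = 146.85; u = 13.08/146.85 = 8.91%.
Change = 8.91% − 6.77% = +2.14 pp.

The unemployment rate changed by +2.14 percentage points.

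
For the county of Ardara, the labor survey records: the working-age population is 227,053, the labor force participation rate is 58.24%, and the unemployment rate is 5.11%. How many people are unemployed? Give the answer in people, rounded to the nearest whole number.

Labor force = 0.5824 × 227,053 = 132,236.
Unemployed = 0.0511 × 132,236 ≈ 6,757.

About 6,757 are unemployed.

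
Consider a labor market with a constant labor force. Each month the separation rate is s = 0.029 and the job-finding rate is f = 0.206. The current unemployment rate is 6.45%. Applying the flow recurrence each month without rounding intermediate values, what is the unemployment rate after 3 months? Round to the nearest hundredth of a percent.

With a fixed labor force, u_{t+1} = u_t + s·(1−u_t) − f·u_t = u_t·(1−s−f) + s.
Here 1−s−f = 0.765 and s = 0.029.
u_1 = 0.064500 × 0.765 + 0.029 = 0.078343.
u_2 = 0.078343 × 0.765 + 0.029 = 0.088932.
u_3 = 0.088932 × 0.765 + 0.029 = 0.097033.

Unemployment rate after three months ≈ 9.70%.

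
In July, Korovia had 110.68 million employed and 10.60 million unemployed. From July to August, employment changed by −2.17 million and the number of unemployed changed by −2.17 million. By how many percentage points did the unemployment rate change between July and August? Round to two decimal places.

The unemployment rate changed by −1.53 percentage points.

July: labor force = 110.68 + 10.60 = 121.28; u = 10.60/121.28 = 8.74%.
August: labor force = 108.51 + 8.43 = 116.94; u = 8.43/116.94 = 7.21%.
Change = 7.21% − 8.74% = −1.53 pp.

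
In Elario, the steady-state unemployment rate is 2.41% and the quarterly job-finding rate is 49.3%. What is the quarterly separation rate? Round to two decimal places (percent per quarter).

From u* = s/(s+f): s = u·f/(1−u).
s = 0.0241 × 49.3 / (1 − 0.0241) = 1.1881 / 0.9759 ≈ 1.22% per quarter.

Separation rate ≈ 1.22% per quarter.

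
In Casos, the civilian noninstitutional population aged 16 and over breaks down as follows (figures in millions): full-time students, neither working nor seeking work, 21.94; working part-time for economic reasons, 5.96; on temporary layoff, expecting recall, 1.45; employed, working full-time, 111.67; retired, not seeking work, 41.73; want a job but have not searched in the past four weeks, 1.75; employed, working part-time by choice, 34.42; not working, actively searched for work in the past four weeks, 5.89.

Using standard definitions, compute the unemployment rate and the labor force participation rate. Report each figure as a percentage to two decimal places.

Employed = 5.96 + 111.67 + 34.42 = 152.05 million (anyone who worked, including part-time for economic reasons, counts as employed).
Unemployed = 1.45 + 5.89 = 7.34 million (jobless and actively searching, or on temporary layoff).
Labor force = 152.05 + 7.34 = 159.39 million.
Not in labor force = 21.94 + 41.73 + 1.75 = 65.42 million (those not working and not actively searching are outside the labor force — including those who want a job but have given up searching).
Civilian working-age population = 159.39 + 65.42 = 224.81 million.
Unemployment rate = 7.34 / 159.39 = 4.61%.
Labor force participation rate = 159.39 / 224.81 = 70.90%.

Unemployment rate ≈ 4.61%; labor force participation rate ≈ 70.90%.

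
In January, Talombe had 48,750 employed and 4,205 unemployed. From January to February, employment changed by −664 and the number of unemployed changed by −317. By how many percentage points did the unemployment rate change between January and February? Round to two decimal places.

The unemployment rate changed by −0.46 percentage points.

January: labor force = 48,750 + 4,205 = 52,955; u = 4,205/52,955 = 7.94%.
February: labor force = 48,086 + 3,888 = 51,974; u = 3,888/51,974 = 7.48%.
Change = 7.48% − 7.94% = −0.46 pp.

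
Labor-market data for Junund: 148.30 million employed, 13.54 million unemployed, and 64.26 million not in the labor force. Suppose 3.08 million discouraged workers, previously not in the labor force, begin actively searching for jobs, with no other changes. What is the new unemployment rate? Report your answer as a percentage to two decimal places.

Initially, labor force = 148.30 + 13.54 = 161.84 million, so u = 13.54/161.84 = 8.37%.
After the change, unemployed and labor force both rise by 3.08 → E = 148.30, U = 16.62, labor force = 164.92 million.
New unemployment rate = 16.62 / 164.92 = 10.08%.

New unemployment rate ≈ 10.08%.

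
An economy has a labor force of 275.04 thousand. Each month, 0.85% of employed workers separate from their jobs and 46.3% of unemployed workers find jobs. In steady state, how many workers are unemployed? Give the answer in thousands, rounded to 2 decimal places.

About 4.96 thousand are unemployed in steady state.

Steady-state unemployment rate u* = s/(s+f) = 0.85/(0.85+46.3) = 0.018028.
Unemployed = u* × labor force = 0.018028 × 275.04 ≈ 4.96 thousand.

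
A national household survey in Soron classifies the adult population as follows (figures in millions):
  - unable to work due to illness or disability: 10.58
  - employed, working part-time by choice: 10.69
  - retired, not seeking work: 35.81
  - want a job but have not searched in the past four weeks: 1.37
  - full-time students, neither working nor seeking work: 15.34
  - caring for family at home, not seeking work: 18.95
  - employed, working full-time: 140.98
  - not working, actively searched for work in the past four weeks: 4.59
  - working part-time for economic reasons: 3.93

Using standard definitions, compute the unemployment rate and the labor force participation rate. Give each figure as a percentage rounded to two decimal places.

Employed = 10.69 + 140.98 + 3.93 = 155.60 million (anyone who worked, including part-time for economic reasons, counts as employed).
Unemployed = 4.59 million.
Labor force = 155.60 + 4.59 = 160.19 million.
Not in labor force = 10.58 + 35.81 + 1.37 + 15.34 + 18.95 = 82.05 million (those not working and not actively searching are outside the labor force — including those who want a job but have given up searching).
Civilian working-age population = 160.19 + 82.05 = 242.24 million.
Unemployment rate = 4.59 / 160.19 = 2.87%.
Labor force participation rate = 160.19 / 242.24 = 66.13%.

Unemployment rate ≈ 2.87%; labor force participation rate ≈ 66.13%.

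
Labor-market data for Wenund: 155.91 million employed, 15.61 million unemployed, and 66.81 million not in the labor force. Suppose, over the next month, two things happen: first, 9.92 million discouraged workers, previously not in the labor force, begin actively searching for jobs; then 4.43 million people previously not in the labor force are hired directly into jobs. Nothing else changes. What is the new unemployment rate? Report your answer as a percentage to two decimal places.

New unemployment rate ≈ 13.74%.

Initially, labor force = 155.91 + 15.61 = 171.52 million, so u = 15.61/171.52 = 9.10%.
After the first change, unemployed and labor force both rise by 9.92 → E = 155.91, U = 25.53, labor force = 181.44 million.
After the second change, employed and labor force both rise by 4.43; unemployed unchanged → E = 160.34, U = 25.53, labor force = 185.87 million.
New unemployment rate = 25.53 / 185.87 = 13.74%.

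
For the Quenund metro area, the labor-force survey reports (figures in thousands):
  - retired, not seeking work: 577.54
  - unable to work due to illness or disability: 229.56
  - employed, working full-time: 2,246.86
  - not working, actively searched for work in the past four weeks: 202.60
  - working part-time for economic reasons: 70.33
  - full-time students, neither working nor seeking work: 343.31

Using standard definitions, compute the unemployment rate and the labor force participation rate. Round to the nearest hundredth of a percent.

Employed = 2,246.86 + 70.33 = 2,317.19 thousand (anyone who worked, including part-time for economic reasons, counts as employed).
Unemployed = 202.60 thousand.
Labor force = 2,317.19 + 202.60 = 2,519.79 thousand.
Not in labor force = 577.54 + 229.56 + 343.31 = 1,150.41 thousand (those not working and not actively searching are outside the labor force).
Civilian working-age population = 2,519.79 + 1,150.41 = 3,670.20 thousand.
Unemployment rate = 202.60 / 2,519.79 = 8.04%.
Labor force participation rate = 2,519.79 / 3,670.20 = 68.66%.

Unemployment rate ≈ 8.04%; labor force participation rate ≈ 68.66%.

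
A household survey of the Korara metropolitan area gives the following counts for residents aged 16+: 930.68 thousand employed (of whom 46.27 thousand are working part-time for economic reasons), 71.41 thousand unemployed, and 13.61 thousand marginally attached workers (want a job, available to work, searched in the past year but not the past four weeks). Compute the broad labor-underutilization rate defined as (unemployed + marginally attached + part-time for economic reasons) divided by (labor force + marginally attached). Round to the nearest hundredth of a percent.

Labor force = 930.68 + 71.41 = 1,002.09 thousand.
Numerator = 71.41 + 13.61 + 46.27 = 131.29 thousand.
Denominator = 1,002.09 + 13.61 = 1,015.70 thousand.
Broad rate = 131.29 / 1,015.70 = 12.93%.

Broad underutilization rate ≈ 12.93%.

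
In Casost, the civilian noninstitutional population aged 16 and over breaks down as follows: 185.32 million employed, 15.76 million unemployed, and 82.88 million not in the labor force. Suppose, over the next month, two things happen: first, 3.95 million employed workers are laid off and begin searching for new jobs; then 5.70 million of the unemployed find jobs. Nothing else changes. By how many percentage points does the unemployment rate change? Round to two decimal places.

Initially, labor force = 185.32 + 15.76 = 201.08 million, so u = 15.76/201.08 = 7.84%.
After the first change, employed falls and unemployed rises by 3.95; labor force unchanged → E = 181.37, U = 19.71, labor force = 201.08 million.
After the second change, unemployed falls and employed rises by 5.70; labor force unchanged → E = 187.07, U = 14.01, labor force = 201.08 million.
New unemployment rate = 14.01 / 201.08 = 6.97%.
Change = 6.97% − 7.84% = −0.87 percentage points.

The unemployment rate changes by −0.87 percentage points.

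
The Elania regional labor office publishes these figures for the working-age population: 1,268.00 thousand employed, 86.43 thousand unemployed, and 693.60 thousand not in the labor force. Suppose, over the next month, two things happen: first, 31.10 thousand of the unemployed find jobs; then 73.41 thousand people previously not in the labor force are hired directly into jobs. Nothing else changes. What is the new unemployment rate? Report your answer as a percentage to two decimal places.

Initially, labor force = 1,268.00 + 86.43 = 1,354.43 thousand, so u = 86.43/1,354.43 = 6.38%.
After the first change, unemployed falls and employed rises by 31.10; labor force unchanged → E = 1,299.10, U = 55.33, labor force = 1,354.43 thousand.
After the second change, employed and labor force both rise by 73.41; unemployed unchanged → E = 1,372.51, U = 55.33, labor force = 1,427.84 thousand.
New unemployment rate = 55.33 / 1,427.84 = 3.88%.

New unemployment rate ≈ 3.88%.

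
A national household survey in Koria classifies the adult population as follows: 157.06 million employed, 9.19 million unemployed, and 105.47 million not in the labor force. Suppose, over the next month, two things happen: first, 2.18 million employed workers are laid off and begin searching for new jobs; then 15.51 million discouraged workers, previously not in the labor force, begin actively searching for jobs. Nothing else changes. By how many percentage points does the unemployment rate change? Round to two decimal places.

The unemployment rate changes by +9.26 percentage points.

Initially, labor force = 157.06 + 9.19 = 166.25 million, so u = 9.19/166.25 = 5.53%.
After the first change, employed falls and unemployed rises by 2.18; labor force unchanged → E = 154.88, U = 11.37, labor force = 166.25 million.
After the second change, unemployed and labor force both rise by 15.51 → E = 154.88, U = 26.88, labor force = 181.76 million.
New unemployment rate = 26.88 / 181.76 = 14.79%.
Change = 14.79% − 5.53% = +9.26 percentage points.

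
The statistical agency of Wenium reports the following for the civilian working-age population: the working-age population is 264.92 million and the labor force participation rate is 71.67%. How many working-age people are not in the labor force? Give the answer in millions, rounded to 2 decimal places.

About 75.05 million are not in the labor force.

Share not in the labor force = 1 − 0.7167 = 0.2833.
Not in labor force = 0.2833 × 264.92 ≈ 75.05 million.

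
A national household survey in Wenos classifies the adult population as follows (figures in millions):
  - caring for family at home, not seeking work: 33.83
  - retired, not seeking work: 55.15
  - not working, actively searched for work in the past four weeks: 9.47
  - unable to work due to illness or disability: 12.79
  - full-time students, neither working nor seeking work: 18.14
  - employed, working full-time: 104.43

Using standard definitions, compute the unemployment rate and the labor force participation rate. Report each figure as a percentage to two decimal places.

Employed = 104.43 million.
Unemployed = 9.47 million.
Labor force = 104.43 + 9.47 = 113.90 million.
Not in labor force = 33.83 + 55.15 + 12.79 + 18.14 = 119.91 million (those not working and not actively searching are outside the labor force).
Civilian working-age population = 113.90 + 119.91 = 233.81 million.
Unemployment rate = 9.47 / 113.90 = 8.31%.
Labor force participation rate = 113.90 / 233.81 = 48.71%.

Unemployment rate ≈ 8.31%; labor force participation rate ≈ 48.71%.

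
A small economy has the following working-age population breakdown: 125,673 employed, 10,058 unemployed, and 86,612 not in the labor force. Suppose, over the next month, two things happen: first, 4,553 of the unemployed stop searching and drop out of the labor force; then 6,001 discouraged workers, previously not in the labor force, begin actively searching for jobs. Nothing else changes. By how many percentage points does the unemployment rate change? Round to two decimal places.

Initially, labor force = 125,673 + 10,058 = 135,731, so u = 10,058/135,731 = 7.41%.
After the first change, unemployed and labor force both fall by 4,553 → E = 125,673, U = 5,505, labor force = 131,178.
After the second change, unemployed and labor force both rise by 6,001 → E = 125,673, U = 11,506, labor force = 137,179.
New unemployment rate = 11,506 / 137,179 = 8.39%.
Change = 8.39% − 7.41% = +0.98 percentage points.

The unemployment rate changes by +0.98 percentage points.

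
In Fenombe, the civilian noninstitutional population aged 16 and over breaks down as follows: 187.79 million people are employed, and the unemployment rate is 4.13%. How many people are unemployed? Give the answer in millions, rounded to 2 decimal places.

Let U be the number unemployed. The labor force is E + U, and U/(E+U) = 0.0413.
So U = 0.0413 × 187.79 / (1 − 0.0413) = 7.7557 / 0.9587 ≈ 8.09 million.

About 8.09 million are unemployed.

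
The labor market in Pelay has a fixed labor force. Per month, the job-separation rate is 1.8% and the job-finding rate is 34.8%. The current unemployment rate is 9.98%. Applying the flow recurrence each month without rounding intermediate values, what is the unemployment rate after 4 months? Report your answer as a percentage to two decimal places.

Unemployment rate after four months ≈ 5.74%.

With a fixed labor force, u_{t+1} = u_t + s·(1−u_t) − f·u_t = u_t·(1−s−f) + s.
Here 1−s−f = 0.634 and s = 0.018.
u_1 = 0.099800 × 0.634 + 0.018 = 0.081273.
u_2 = 0.081273 × 0.634 + 0.018 = 0.069527.
u_3 = 0.069527 × 0.634 + 0.018 = 0.062080.
u_4 = 0.062080 × 0.634 + 0.018 = 0.057359.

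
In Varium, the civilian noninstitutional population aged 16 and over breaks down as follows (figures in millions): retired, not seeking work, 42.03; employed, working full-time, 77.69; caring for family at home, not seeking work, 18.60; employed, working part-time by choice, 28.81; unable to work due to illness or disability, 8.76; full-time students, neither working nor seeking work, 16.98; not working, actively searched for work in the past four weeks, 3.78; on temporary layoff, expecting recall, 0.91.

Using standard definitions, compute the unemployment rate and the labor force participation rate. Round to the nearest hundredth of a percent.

Employed = 77.69 + 28.81 = 106.50 million.
Unemployed = 3.78 + 0.91 = 4.69 million (jobless and actively searching, or on temporary layoff).
Labor force = 106.50 + 4.69 = 111.19 million.
Not in labor force = 42.03 + 18.60 + 8.76 + 16.98 = 86.37 million (those not working and not actively searching are outside the labor force).
Civilian working-age population = 111.19 + 86.37 = 197.56 million.
Unemployment rate = 4.69 / 111.19 = 4.22%.
Labor force participation rate = 111.19 / 197.56 = 56.28%.

Unemployment rate ≈ 4.22%; labor force participation rate ≈ 56.28%.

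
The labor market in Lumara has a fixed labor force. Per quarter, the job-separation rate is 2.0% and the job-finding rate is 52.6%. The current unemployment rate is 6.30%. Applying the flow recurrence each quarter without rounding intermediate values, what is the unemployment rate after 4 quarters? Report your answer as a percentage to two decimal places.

Unemployment rate after four quarters ≈ 3.78%.

With a fixed labor force, u_{t+1} = u_t + s·(1−u_t) − f·u_t = u_t·(1−s−f) + s.
Here 1−s−f = 0.454 and s = 0.020.
u_1 = 0.063000 × 0.454 + 0.020 = 0.048602.
u_2 = 0.048602 × 0.454 + 0.020 = 0.042065.
u_3 = 0.042065 × 0.454 + 0.020 = 0.039098.
u_4 = 0.039098 × 0.454 + 0.020 = 0.037750.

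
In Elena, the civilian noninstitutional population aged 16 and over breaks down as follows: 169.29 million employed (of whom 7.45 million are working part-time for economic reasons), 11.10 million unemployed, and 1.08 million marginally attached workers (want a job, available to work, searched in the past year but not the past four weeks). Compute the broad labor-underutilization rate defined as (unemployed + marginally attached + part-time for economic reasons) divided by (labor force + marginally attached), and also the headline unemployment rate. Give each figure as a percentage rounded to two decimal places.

Broad underutilization rate ≈ 10.82%; headline unemployment rate ≈ 6.15%.

Labor force = 169.29 + 11.10 = 180.39 million.
Numerator = 11.10 + 1.08 + 7.45 = 19.63 million.
Denominator = 180.39 + 1.08 = 181.47 million.
Broad rate = 19.63 / 181.47 = 10.82%.
Headline unemployment rate = 11.10 / 180.39 = 6.15%.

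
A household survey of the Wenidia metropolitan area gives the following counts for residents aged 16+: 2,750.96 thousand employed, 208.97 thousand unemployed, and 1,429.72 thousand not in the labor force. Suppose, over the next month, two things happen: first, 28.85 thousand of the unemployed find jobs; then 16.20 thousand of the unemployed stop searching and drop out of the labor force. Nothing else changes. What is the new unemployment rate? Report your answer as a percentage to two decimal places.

New unemployment rate ≈ 5.57%.

Initially, labor force = 2,750.96 + 208.97 = 2,959.93 thousand, so u = 208.97/2,959.93 = 7.06%.
After the first change, unemployed falls and employed rises by 28.85; labor force unchanged → E = 2,779.81, U = 180.12, labor force = 2,959.93 thousand.
After the second change, unemployed and labor force both fall by 16.20 → E = 2,779.81, U = 163.92, labor force = 2,943.73 thousand.
New unemployment rate = 163.92 / 2,943.73 = 5.57%.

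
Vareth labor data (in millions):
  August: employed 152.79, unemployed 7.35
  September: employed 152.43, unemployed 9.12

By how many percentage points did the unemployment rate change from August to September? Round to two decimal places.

The unemployment rate changed by +1.06 percentage points.

August: labor force = 152.79 + 7.35 = 160.14; u = 7.35/160.14 = 4.59%.
September: labor force = 152.43 + 9.12 = 161.55; u = 9.12/161.55 = 5.65%.
Change = 5.65% − 4.59% = +1.06 pp.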